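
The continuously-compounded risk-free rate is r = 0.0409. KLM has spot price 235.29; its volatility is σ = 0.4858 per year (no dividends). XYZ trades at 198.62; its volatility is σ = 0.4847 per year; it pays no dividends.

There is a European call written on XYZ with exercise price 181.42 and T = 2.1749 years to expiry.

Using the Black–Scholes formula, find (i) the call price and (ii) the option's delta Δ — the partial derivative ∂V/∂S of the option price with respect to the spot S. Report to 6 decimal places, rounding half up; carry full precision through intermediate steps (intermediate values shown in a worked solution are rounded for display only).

price = 68.745884
Δ = 0.728594

σ√T = 0.4847·√2.1749 = 0.714813
d₁ = (ln(S/K) + (r+σ²/2)T) / (σ√T) = (ln(198.62/181.42) + (0.0409+0.4847²/2)·2.1749) / 0.714813 = (0.090579 + 0.344432) / 0.714813 = 0.608566
d₂ = d₁ − σ√T = 0.608566 − 0.714813 = -0.106247
e^{−rT} = 0.914888
N(d₁) = 0.728594,  N(d₂) = 0.457693
Call price V = S·N(d₁) − K·e^{−rT}·N(d₂) = 144.713329 − 75.967445 = 68.745884
Δ = N(d₁) = 0.728594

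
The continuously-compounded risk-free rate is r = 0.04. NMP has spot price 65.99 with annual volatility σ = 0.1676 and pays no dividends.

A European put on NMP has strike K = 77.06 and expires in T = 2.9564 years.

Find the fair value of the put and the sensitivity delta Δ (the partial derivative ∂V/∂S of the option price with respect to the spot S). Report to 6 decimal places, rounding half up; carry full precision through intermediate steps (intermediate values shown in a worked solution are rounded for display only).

σ√T = 0.1676·√2.9564 = 0.288175
d₁ = (ln(S/K) + (r+σ²/2)T) / (σ√T) = (ln(65.99/77.06) + (0.04+0.1676²/2)·2.9564) / 0.288175 = (-0.155081 + 0.159778) / 0.288175 = 0.016300
d₂ = d₁ − σ√T = 0.016300 − 0.288175 = -0.271875
e^{−rT} = 0.888469
N(−d₁) = 0.493498,  N(−d₂) = 0.607141
Put price V = K·e^{−rT}·N(−d₂) − S·N(−d₁) = 41.568136 − 32.565910 = 9.002226
Δ = −N(−d₁) = -0.493498

price = 9.002226
Δ = -0.493498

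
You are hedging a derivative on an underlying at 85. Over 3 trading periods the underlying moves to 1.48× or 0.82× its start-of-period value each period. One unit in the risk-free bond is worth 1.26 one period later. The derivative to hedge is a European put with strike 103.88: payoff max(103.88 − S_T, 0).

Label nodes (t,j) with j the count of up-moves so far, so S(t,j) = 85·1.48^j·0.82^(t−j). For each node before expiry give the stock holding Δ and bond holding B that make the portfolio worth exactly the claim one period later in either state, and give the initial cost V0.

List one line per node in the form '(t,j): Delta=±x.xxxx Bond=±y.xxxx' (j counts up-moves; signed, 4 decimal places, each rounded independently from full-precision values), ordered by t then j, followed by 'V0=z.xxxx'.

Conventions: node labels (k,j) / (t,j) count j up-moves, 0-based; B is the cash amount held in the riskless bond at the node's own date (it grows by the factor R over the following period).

(0,0): Delta=-0.1433 Bond=15.3818
(1,0): Delta=-0.4388 Bond=39.9769
(1,1): Delta=-0.0615 Bond=9.0831
(2,0): Delta=-1.0000 Bond=82.4444
(2,1): Delta=-0.2834 Bond=34.3341
(2,2): Delta=0.0000 Bond=0.0000
V0=3.1988

Under the risk-neutral measure, an up-move has probability p* = (R−d)/(u−d) = 0.6667 and values discount at R = 1.26.
At maturity the claim pays: V(3,0)=57.0137, V(3,1)=19.2921, V(3,2)=0.0000, V(3,3)=0.0000
  t=2,j=0: stock 57.1540 → up 84.5879 (V=19.2921), down 46.8663 (V=57.0137). Price 25.2904; hedge Δ=-1.0000, bond B=82.4444.
  t=2,j=1: stock 103.1560 → up 152.6709 (V=0.0000), down 84.5879 (V=19.2921). Price 5.1037; hedge Δ=-0.2834, bond B=34.3341.
  t=2,j=2: stock 186.1840 → up 275.5523 (V=0.0000), down 152.6709 (V=0.0000). Price 0.0000; hedge Δ=0.0000, bond B=0.0000.
  t=1,j=0: stock 69.7000 → up 103.1560 (V=5.1037), down 57.1540 (V=25.2904). Price 9.3910; hedge Δ=-0.4388, bond B=39.9769.
  t=1,j=1: stock 125.8000 → up 186.1840 (V=0.0000), down 103.1560 (V=5.1037). Price 1.3502; hedge Δ=-0.0615, bond B=9.0831.
  t=0,j=0: stock 85.0000 → up 125.8000 (V=1.3502), down 69.7000 (V=9.3910). Price 3.1988; hedge Δ=-0.1433, bond B=15.3818.
Sanity check at the root: Δ(0,0)·S0 + B(0,0) reproduces V0 = 3.1988.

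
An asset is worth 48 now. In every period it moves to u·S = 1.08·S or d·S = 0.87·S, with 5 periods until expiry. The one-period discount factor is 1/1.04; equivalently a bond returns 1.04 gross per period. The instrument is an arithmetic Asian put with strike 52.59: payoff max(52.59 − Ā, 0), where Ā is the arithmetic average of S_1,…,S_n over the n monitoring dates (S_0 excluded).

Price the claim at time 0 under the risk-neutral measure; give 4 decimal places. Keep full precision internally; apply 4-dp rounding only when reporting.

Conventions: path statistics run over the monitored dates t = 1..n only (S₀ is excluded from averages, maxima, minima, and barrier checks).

price = 1.7512

Set p* = 0.8095 (from d < R < u); the path-dependent value is the discounted p*-expectation over all price paths.
Enumerate all 2^5 = 32 price paths (U = up ×1.08, D = down ×0.87); each path with k up-moves has probability p*^k·(1−p*)^(5−k).
DDDDD: Ā=32.2245, payoff=20.3655, prob=0.000251
UDDDD: Ā=40.0029, payoff=12.5871, prob=0.001066
DUDDD: Ā=37.9869, payoff=14.6031, prob=0.001066
UUDDD: Ā=47.1561, payoff=5.4339, prob=0.004529
DDUDD: Ā=36.2329, payoff=16.3571, prob=0.001066
UDUDD: Ā=44.9788, payoff=7.6112, prob=0.004529
DUUDD: Ā=42.9628, payoff=9.6272, prob=0.004529
UUUDD: Ā=53.3332, payoff=0.0000, prob=0.019247
DDDUD: Ā=34.7070, payoff=17.8830, prob=0.001066
UDDUD: Ā=43.0846, payoff=9.5054, prob=0.004529
DUDUD: Ā=41.0686, payoff=11.5214, prob=0.004529
UUDUD: Ā=50.9817, payoff=1.6083, prob=0.019247
DDUUD: Ā=39.3147, payoff=13.2753, prob=0.004529
UDUUD: Ā=48.8044, payoff=3.7856, prob=0.019247
DUUUD: Ā=46.7884, payoff=5.8016, prob=0.019247
UUUUD: Ā=58.0822, payoff=0.0000, prob=0.081801
DDDDU: Ā=33.3795, payoff=19.2105, prob=0.001066
UDDDU: Ā=41.4366, payoff=11.1534, prob=0.004529
DUDDU: Ā=39.4206, payoff=13.1694, prob=0.004529
UUDDU: Ā=48.9359, payoff=3.6541, prob=0.019247
DDUDU: Ā=37.6667, payoff=14.9233, prob=0.004529
UDUDU: Ā=46.7586, payoff=5.8314, prob=0.019247
DUUDU: Ā=44.7426, payoff=7.8474, prob=0.019247
UUUDU: Ā=55.5426, payoff=0.0000, prob=0.081801
DDDUU: Ā=36.1408, payoff=16.4492, prob=0.004529
UDDUU: Ā=44.8644, payoff=7.7256, prob=0.019247
DUDUU: Ā=42.8484, payoff=9.7416, prob=0.019247
UUDUU: Ā=53.1911, payoff=0.0000, prob=0.081801
DDUUU: Ā=41.0945, payoff=11.4955, prob=0.019247
UDUUU: Ā=51.0139, payoff=1.5761, prob=0.081801
DUUUU: Ā=48.9979, payoff=3.5921, prob=0.081801
UUUUU: Ā=60.8249, payoff=0.0000, prob=0.347655
Price = Σ prob·payoff / R^5 = 2.130612 / 1.216653 = 1.7512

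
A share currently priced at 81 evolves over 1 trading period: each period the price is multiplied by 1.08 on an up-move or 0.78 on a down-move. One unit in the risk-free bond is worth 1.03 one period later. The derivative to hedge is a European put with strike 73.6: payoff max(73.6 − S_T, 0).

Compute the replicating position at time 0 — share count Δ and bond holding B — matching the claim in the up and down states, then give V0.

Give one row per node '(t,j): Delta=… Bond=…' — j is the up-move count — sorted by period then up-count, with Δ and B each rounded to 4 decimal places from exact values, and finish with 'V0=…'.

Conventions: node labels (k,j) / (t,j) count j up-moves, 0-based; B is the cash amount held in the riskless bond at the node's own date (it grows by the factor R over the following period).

(0,0): Delta=-0.4288 Bond=36.4194
V0=1.6861

Risk-neutral probability p* = (R−d)/(u−d) = (1.03−0.78)/(1.08−0.78) = 0.8333.
At maturity the claim pays: V(1,0)=10.4200, V(1,1)=0.0000
Node (0,0) S=81.0000: V=(p*·0.0000+(1−p*)·10.4200)/1.03=1.6861; Δ=(0.0000−10.4200)/(87.4800−63.1800)=-0.4288; B=V−Δ·S=36.4194
Check: Δ(0,0)·S0 + B(0,0) = 1.6861 = V0.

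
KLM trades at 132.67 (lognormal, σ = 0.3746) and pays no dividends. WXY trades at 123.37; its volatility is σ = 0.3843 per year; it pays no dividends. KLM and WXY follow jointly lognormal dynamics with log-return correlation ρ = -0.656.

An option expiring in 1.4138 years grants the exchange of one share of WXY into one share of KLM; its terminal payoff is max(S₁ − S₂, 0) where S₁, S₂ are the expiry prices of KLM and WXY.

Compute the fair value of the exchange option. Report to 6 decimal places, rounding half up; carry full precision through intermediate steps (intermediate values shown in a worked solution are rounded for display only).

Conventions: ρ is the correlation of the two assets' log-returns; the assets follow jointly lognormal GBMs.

exchange price = 45.588102

σ_eff = √(σ₁² + σ₂² − 2ρσ₁σ₂) = √(0.3746² + 0.3843² − 2·-0.656·0.3746·0.3843) = 0.690569
d₁ = (ln(S₁/S₂) + (q₂ − q₁ + σ_eff²/2)T) / (σ_eff√T) = (ln(132.67/123.37) + (0.0 − 0.0 + 0.238443)·1.4138) / 0.821110 = 0.499065
d₂ = d₁ − σ_eff√T = 0.499065 − 0.821110 = -0.322044
N(d₁) = 0.691133,  N(d₂) = 0.373710
V = S₁·e^{−q₁T}·N(d₁) − S₂·e^{−q₂T}·N(d₂) = 91.692657 − 46.104555 = 45.588102
Key observation: r never enters — measured in units of WXY, the claim is a call on S₁/S₂ struck at 1, so only the dividend yields and σ_eff matter.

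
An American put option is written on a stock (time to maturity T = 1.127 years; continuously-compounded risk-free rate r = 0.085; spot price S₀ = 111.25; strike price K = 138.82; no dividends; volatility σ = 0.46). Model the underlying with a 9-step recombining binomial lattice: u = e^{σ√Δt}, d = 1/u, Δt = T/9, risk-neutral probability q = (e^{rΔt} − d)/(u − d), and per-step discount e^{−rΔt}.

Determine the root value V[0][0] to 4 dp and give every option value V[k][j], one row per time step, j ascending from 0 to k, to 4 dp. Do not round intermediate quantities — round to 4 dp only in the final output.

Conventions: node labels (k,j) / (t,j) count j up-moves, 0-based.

Δt=0.12522  u=1.17678  d=0.84978  q=0.49212  discount=0.98941
step 9 (expiry): payoffs max(K−S,0) = 113.1129 103.2207 89.5219 70.5519 44.2821 7.9036 0.0000 0.0000 0.0000 0.0000
k=8: (k=8,j=0): S=30.2516, K−S=108.5684, hold=107.0987 ⇒ V=108.5684 exercise | (k=8,j=1): S=41.8924, K−S=96.9276, hold=95.4578 ⇒ V=96.9276 exercise | (k=8,j=2): S=58.0128, K−S=80.8072, hold=79.3375 ⇒ V=80.8072 exercise | (k=8,j=3): S=80.3363, K−S=58.4837, hold=57.0139 ⇒ V=58.4837 exercise | (k=8,j=4): S=111.2500, K−S=27.5700, hold=26.1003 ⇒ V=27.5700 exercise | (k=8,j=5): S=154.0594, K−S=0.0000, hold=3.9716 ⇒ V=3.9716 continue | (k=8,j=6): S=213.3419, K−S=0.0000, hold=0.0000 ⇒ V=0.0000 continue | (k=8,j=7): S=295.4366, K−S=0.0000, hold=0.0000 ⇒ V=0.0000 continue | (k=8,j=8): S=409.1216, K−S=0.0000, hold=0.0000 ⇒ V=0.0000 continue
k=7: (k=7,j=0): S=35.5993, K−S=103.2207, hold=101.7509 ⇒ V=103.2207 exercise | (k=7,j=1): S=49.2981, K−S=89.5219, hold=88.0522 ⇒ V=89.5219 exercise | (k=7,j=2): S=68.2681, K−S=70.5519, hold=69.0821 ⇒ V=70.5519 exercise | (k=7,j=3): S=94.5379, K−S=44.2821, hold=42.8123 ⇒ V=44.2821 exercise | (k=7,j=4): S=130.9164, K−S=7.9036, hold=15.7878 ⇒ V=15.7878 continue | (k=7,j=5): S=181.2935, K−S=0.0000, hold=1.9957 ⇒ V=1.9957 continue | (k=7,j=6): S=251.0558, K−S=0.0000, hold=0.0000 ⇒ V=0.0000 continue | (k=7,j=7): S=347.6629, K−S=0.0000, hold=0.0000 ⇒ V=0.0000 continue
k=6: (k=6,j=0): S=41.8924, K−S=96.9276, hold=95.4578 ⇒ V=96.9276 exercise | (k=6,j=1): S=58.0128, K−S=80.8072, hold=79.3375 ⇒ V=80.8072 exercise | (k=6,j=2): S=80.3363, K−S=58.4837, hold=57.0139 ⇒ V=58.4837 exercise | (k=6,j=3): S=111.2500, K−S=27.5700, hold=29.9392 ⇒ V=29.9392 continue | (k=6,j=4): S=154.0594, K−S=0.0000, hold=8.9052 ⇒ V=8.9052 continue | (k=6,j=5): S=213.3419, K−S=0.0000, hold=1.0029 ⇒ V=1.0029 continue | (k=6,j=6): S=295.4366, K−S=0.0000, hold=0.0000 ⇒ V=0.0000 continue
k=5: (k=5,j=0): S=49.2981, K−S=89.5219, hold=88.0522 ⇒ V=89.5219 exercise | (k=5,j=1): S=68.2681, K−S=70.5519, hold=69.0821 ⇒ V=70.5519 exercise | (k=5,j=2): S=94.5379, K−S=44.2821, hold=43.9659 ⇒ V=44.2821 exercise | (k=5,j=3): S=130.9164, K−S=7.9036, hold=19.3806 ⇒ V=19.3806 continue | (k=5,j=4): S=181.2935, K−S=0.0000, hold=4.9632 ⇒ V=4.9632 continue | (k=5,j=5): S=251.0558, K−S=0.0000, hold=0.5039 ⇒ V=0.5039 continue
k=4: (k=4,j=0): S=58.0128, K−S=80.8072, hold=79.3375 ⇒ V=80.8072 exercise | (k=4,j=1): S=80.3363, K−S=58.4837, hold=57.0139 ⇒ V=58.4837 exercise | (k=4,j=2): S=111.2500, K−S=27.5700, hold=31.6885 ⇒ V=31.6885 continue | (k=4,j=3): S=154.0594, K−S=0.0000, hold=12.1554 ⇒ V=12.1554 continue | (k=4,j=4): S=213.3419, K−S=0.0000, hold=2.7394 ⇒ V=2.7394 continue
k=3: (k=3,j=0): S=68.2681, K−S=70.5519, hold=69.0821 ⇒ V=70.5519 exercise | (k=3,j=1): S=94.5379, K−S=44.2821, hold=44.8177 ⇒ V=44.8177 continue | (k=3,j=2): S=130.9164, K−S=7.9036, hold=21.8422 ⇒ V=21.8422 continue | (k=3,j=3): S=181.2935, K−S=0.0000, hold=7.4420 ⇒ V=7.4420 continue
k=2: (k=2,j=0): S=80.3363, K−S=58.4837, hold=57.2747 ⇒ V=58.4837 exercise | (k=2,j=1): S=111.2500, K−S=27.5700, hold=33.1562 ⇒ V=33.1562 continue | (k=2,j=2): S=154.0594, K−S=0.0000, hold=14.5993 ⇒ V=14.5993 continue
k=1: (k=1,j=0): S=94.5379, K−S=44.2821, hold=45.5323 ⇒ V=45.5323 continue | (k=1,j=1): S=130.9164, K−S=7.9036, hold=23.7697 ⇒ V=23.7697 continue
k=0: (k=0,j=0): S=111.2500, K−S=27.5700, hold=34.4538 ⇒ V=34.4538 continue

price = 34.4538
tree:
34.4538
45.5323 23.7697
58.4837 33.1562 14.5993
70.5519 44.8177 21.8422 7.4420
80.8072 58.4837 31.6885 12.1554 2.7394
89.5219 70.5519 44.2821 19.3806 4.9632 0.5039
96.9276 80.8072 58.4837 29.9392 8.9052 1.0029 0.0000
103.2207 89.5219 70.5519 44.2821 15.7878 1.9957 0.0000 0.0000
108.5684 96.9276 80.8072 58.4837 27.5700 3.9716 0.0000 0.0000 0.0000
113.1129 103.2207 89.5219 70.5519 44.2821 7.9036 0.0000 0.0000 0.0000 0.0000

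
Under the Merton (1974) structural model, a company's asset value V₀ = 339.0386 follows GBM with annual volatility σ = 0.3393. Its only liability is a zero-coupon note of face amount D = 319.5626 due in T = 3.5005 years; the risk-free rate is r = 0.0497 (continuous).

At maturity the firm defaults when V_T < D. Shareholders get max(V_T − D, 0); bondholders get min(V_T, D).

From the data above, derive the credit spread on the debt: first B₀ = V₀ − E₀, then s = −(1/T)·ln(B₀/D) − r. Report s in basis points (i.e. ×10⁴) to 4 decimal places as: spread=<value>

spread=527.3152

Work the structural quantities from V₀ = 339.0386 against face 319.5626:
d₁ = [ln(V₀/D) + (r + σ²/2)T] / (σ√T)
   = [ln(339.0386/319.5626) + (0.0497 + 0.5·0.3393²)·3.5005] / (0.3393·√3.5005)
   = [0.059161 + 0.375471] / 0.634818 = 0.684657
d₂ = d₁ − σ√T = 0.684657 − 0.634818 = 0.049840
N(d₁) = 0.753220,  N(d₂) = 0.519875,  e^(−rT) = 0.840318
E₀ = V₀·N(d₁) − D·e^(−rT)·N(d₂)
   = 339.0386·0.753220 − 319.5626·0.840318·0.519875 = 115.766404
B₀ = V₀ − E₀ = 339.0386 − 115.766404 = 223.272196
spread = −(1/T)·ln(B₀/D) − r = −(1/3.5005)·ln(223.272196/319.5626) − 0.0497 = 0.05273152
in basis points: 0.05273152 × 10⁴ = 527.3152 bp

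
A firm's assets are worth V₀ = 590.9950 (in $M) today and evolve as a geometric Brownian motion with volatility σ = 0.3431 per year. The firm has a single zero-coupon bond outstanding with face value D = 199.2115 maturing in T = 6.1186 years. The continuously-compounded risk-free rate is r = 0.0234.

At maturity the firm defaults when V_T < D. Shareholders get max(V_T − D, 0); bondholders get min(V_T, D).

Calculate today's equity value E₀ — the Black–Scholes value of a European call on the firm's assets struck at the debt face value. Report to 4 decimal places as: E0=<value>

E0=426.6988

Equity is a call on the firm's assets struck at D = 199.2115:
d₁ = [ln(V₀/D) + (r + σ²/2)T] / (σ√T)
   = [ln(590.9950/199.2115) + (0.0234 + 0.5·0.3431²)·6.1186] / (0.3431·√6.1186)
   = [1.087440 + 0.503309] / 0.848685 = 1.874368
d₂ = d₁ − σ√T = 1.874368 − 0.848685 = 1.025683
N(d₁) = 0.969560,  N(d₂) = 0.847479,  e^(−rT) = 0.866602
E₀ = V₀·N(d₁) − D·e^(−rT)·N(d₂)
   = 590.9950·0.969560 − 199.2115·0.866602·0.847479 = 426.698793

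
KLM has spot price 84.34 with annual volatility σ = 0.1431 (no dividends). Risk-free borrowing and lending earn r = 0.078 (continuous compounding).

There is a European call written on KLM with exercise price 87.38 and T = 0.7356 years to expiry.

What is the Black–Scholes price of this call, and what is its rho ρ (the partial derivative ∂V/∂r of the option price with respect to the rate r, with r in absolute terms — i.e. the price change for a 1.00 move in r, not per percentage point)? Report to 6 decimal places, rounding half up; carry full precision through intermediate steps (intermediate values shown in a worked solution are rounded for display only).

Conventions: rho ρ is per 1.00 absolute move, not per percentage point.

σ√T = 0.1431·√0.7356 = 0.122733
d₁ = (ln(S/K) + (r+σ²/2)T) / (σ√T) = (ln(84.34/87.38) + (0.078+0.1431²/2)·0.7356) / 0.122733 = (-0.035410 + 0.064908) / 0.122733 = 0.240346
d₂ = d₁ − σ√T = 0.240346 − 0.122733 = 0.117613
e^{−rT} = 0.944238
N(d₁) = 0.594969,  N(d₂) = 0.546813
Call price V = S·N(d₁) − K·e^{−rT}·N(d₂) = 50.179674 − 45.116178 = 5.063496
ρ = K·T·e^{−rT}·N(d₂) = 33.187461

price = 5.063496
ρ = 33.187461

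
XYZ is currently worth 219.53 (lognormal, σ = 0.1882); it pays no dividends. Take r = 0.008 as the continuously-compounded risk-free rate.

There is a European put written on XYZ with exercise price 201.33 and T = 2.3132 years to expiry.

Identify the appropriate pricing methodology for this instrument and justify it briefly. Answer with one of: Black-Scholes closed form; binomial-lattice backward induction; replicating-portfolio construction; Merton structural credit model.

framework: Black-Scholes closed form

Key observation: with XYZ following a GBM at constant σ and r, the European put struck at 201.33 prices in closed form — nothing here needs a stepwise model or a balance sheet.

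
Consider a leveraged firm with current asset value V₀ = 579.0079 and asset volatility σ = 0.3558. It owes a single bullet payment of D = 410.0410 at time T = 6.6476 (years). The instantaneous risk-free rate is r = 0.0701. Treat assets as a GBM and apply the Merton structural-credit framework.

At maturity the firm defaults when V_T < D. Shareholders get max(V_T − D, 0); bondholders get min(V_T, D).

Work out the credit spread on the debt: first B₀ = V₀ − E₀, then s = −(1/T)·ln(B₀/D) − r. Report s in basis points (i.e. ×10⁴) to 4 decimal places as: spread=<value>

spread=215.5176

With assets at 579.0079 and a single debt payment of 410.0410 at 6.6476 years:
d₁ = [ln(V₀/D) + (r + σ²/2)T] / (σ√T)
   = [ln(579.0079/410.0410) + (0.0701 + 0.5·0.3558²)·6.6476] / (0.3558·√6.6476)
   = [0.345059 + 0.886769] / 0.917357 = 1.342801
d₂ = d₁ − σ√T = 1.342801 − 0.917357 = 0.425444
N(d₁) = 0.910332,  N(d₂) = 0.664743,  e^(−rT) = 0.627509
E₀ = V₀·N(d₁) − D·e^(−rT)·N(d₂)
   = 579.0079·0.910332 − 410.0410·0.627509·0.664743 = 356.047778
B₀ = V₀ − E₀ = 579.0079 − 356.047778 = 222.960122
spread = −(1/T)·ln(B₀/D) − r = −(1/6.6476)·ln(222.960122/410.0410) − 0.0701 = 0.02155176
in basis points: 0.02155176 × 10⁴ = 215.5176 bp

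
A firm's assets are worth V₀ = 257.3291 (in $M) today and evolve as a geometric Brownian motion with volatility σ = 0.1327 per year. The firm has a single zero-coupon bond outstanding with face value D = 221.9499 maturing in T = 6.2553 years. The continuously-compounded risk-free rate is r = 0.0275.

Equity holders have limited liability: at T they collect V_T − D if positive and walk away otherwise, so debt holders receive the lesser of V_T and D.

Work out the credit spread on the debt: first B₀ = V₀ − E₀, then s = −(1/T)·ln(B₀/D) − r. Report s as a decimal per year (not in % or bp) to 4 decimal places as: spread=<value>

spread=0.0056

Work the structural quantities from V₀ = 257.3291 against face 221.9499:
d₁ = [ln(V₀/D) + (r + σ²/2)T] / (σ√T)
   = [ln(257.3291/221.9499) + (0.0275 + 0.5·0.1327²)·6.2553] / (0.1327·√6.2553)
   = [0.147904 + 0.227096] / 0.331891 = 1.129892
d₂ = d₁ − σ√T = 1.129892 − 0.331891 = 0.798001
N(d₁) = 0.870739,  N(d₂) = 0.787565,  e^(−rT) = 0.841962
E₀ = V₀·N(d₁) − D·e^(−rT)·N(d₂)
   = 257.3291·0.870739 − 221.9499·0.841962·0.787565 = 76.891606
B₀ = V₀ − E₀ = 257.3291 − 76.891606 = 180.437494
spread = −(1/T)·ln(B₀/D) − r = −(1/6.2553)·ln(180.437494/221.9499) − 0.0275 = 0.00560269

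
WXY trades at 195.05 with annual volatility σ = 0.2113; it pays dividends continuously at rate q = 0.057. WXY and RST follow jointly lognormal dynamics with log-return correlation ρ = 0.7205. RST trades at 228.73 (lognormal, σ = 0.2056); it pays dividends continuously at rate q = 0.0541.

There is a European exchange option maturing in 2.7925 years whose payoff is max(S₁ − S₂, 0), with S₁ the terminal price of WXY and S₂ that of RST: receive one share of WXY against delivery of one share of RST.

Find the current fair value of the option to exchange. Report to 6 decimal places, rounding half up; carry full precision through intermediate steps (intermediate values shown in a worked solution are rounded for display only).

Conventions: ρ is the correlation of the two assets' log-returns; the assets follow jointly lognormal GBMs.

σ_eff = √(σ₁² + σ₂² − 2ρσ₁σ₂) = √(0.2113² + 0.2056² − 2·0.7205·0.2113·0.2056) = 0.155940
d₁ = (ln(S₁/S₂) + (q₂ − q₁ + σ_eff²/2)T) / (σ_eff√T) = (ln(195.05/228.73) + (0.0541 − 0.057 + 0.012159)·2.7925) / 0.260588 = -0.512041
d₂ = d₁ − σ_eff√T = -0.512041 − 0.260588 = -0.772629
N(d₁) = 0.304311,  N(d₂) = 0.219871
V = S₁·e^{−q₁T}·N(d₁) − S₂·e^{−q₂T}·N(d₂) = 50.621643 − 43.239495 = 7.382148
Key observation: r never enters — measured in units of RST, the claim is a call on S₁/S₂ struck at 1, so only the dividend yields and σ_eff matter.

exchange price = 7.382148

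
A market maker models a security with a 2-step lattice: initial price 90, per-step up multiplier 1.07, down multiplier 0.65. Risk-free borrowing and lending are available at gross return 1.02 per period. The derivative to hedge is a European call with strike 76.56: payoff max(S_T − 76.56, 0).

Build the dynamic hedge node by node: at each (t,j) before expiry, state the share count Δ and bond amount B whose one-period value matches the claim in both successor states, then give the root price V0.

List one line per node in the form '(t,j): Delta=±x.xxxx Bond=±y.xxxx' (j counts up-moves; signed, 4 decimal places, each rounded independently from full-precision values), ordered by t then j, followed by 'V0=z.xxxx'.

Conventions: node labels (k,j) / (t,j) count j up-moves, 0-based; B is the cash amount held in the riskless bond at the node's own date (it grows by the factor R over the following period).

Since d<R<u, set p* = (R−d)/(u−d) = 0.8810; price each node as the discounted p*-expectation of its children.
Expiry values: V(2,0)=0.0000, V(2,1)=0.0000, V(2,2)=26.4810
Node (1,0) S=58.5000: V=(p*·0.0000+(1−p*)·0.0000)/1.02=0.0000; Δ=(0.0000−0.0000)/(62.5950−38.0250)=0.0000; B=V−Δ·S=0.0000
Node (1,1) S=96.3000: V=(p*·26.4810+(1−p*)·0.0000)/1.02=22.8711; Δ=(26.4810−0.0000)/(103.0410−62.5950)=0.6547; B=V−Δ·S=-40.1789
Node (0,0) S=90.0000: V=(p*·22.8711+(1−p*)·0.0000)/1.02=19.7533; Δ=(22.8711−0.0000)/(96.3000−58.5000)=0.6051; B=V−Δ·S=-34.7017
Verification: the root portfolio costs Δ(0,0)·S0 + B(0,0) = 19.7533, matching V0.

(0,0): Delta=0.6051 Bond=-34.7017
(1,0): Delta=0.0000 Bond=0.0000
(1,1): Delta=0.6547 Bond=-40.1789
V0=19.7533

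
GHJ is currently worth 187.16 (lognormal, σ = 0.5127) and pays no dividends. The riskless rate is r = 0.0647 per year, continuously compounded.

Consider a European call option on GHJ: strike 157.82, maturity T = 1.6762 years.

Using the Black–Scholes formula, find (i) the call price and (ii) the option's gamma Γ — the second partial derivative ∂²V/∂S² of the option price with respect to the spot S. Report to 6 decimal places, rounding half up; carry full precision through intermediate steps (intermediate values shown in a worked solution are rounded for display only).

σ√T = 0.5127·√1.6762 = 0.663783
d₁ = (ln(S/K) + (r+σ²/2)T) / (σ√T) = (ln(187.16/157.82) + (0.0647+0.5127²/2)·1.6762) / 0.663783 = (0.170509 + 0.328754) / 0.663783 = 0.752148
d₂ = d₁ − σ√T = 0.752148 − 0.663783 = 0.088364
e^{−rT} = 0.897224
N(d₁) = 0.774019,  N(d₂) = 0.535206
Call price V = S·N(d₁) − K·e^{−rT}·N(d₂) = 144.865367 − 75.785148 = 69.080219
φ(d₁) = (1/√(2π))·e^{−d₁²/2} = 0.300652
Γ = φ(d₁) / (S·σ·√T) = 0.002420

price = 69.080219
Γ = 0.002420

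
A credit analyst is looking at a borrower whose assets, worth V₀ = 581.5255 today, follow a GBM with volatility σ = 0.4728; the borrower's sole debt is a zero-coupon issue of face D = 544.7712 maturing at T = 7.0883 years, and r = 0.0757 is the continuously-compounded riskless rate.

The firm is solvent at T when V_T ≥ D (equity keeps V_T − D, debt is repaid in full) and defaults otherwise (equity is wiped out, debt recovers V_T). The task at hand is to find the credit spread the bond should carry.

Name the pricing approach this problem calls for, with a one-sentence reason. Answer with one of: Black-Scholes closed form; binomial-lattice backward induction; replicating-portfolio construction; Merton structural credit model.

framework: Merton structural credit model

Key observation: with the firm-asset dynamics (V₀ = 581.5255) and a single zero-coupon liability of face 544.7712 given, debt value, spread, and default probability all derive from the option view of the balance sheet.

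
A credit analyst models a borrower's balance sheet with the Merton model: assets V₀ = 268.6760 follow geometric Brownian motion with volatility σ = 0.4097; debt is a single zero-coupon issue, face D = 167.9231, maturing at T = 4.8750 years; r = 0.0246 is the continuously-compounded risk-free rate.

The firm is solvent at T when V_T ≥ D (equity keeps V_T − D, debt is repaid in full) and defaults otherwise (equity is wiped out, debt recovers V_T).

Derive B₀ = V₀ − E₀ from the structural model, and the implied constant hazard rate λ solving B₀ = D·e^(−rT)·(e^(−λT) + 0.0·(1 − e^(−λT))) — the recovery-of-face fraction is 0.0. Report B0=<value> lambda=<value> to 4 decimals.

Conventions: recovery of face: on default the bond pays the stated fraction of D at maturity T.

Apply the equity-as-call identities (strike 167.9231, horizon 4.8750 years):
d₁ = [ln(V₀/D) + (r + σ²/2)T] / (σ√T)
   = [ln(268.6760/167.9231) + (0.0246 + 0.5·0.4097²)·4.8750] / (0.4097·√4.8750)
   = [0.470000 + 0.529069] / 0.904593 = 1.104441
d₂ = d₁ − σ√T = 1.104441 − 0.904593 = 0.199848
N(d₁) = 0.865299,  N(d₂) = 0.579200,  e^(−rT) = 0.886987
E₀ = V₀·N(d₁) − D·e^(−rT)·N(d₂)
   = 268.6760·0.865299 − 167.9231·0.886987·0.579200 = 146.215764
B₀ = V₀ − E₀ = 268.6760 − 146.215764 = 122.460236
e^(−λT) = (B₀·e^(rT)/D − 0)/(1 − 0) = (122.4602·1.127412/167.9231 − 0)/1 = 0.82218072
λ = −ln(0.82218072)/4.8750 = 0.040163

B0=122.4602 lambda=0.0402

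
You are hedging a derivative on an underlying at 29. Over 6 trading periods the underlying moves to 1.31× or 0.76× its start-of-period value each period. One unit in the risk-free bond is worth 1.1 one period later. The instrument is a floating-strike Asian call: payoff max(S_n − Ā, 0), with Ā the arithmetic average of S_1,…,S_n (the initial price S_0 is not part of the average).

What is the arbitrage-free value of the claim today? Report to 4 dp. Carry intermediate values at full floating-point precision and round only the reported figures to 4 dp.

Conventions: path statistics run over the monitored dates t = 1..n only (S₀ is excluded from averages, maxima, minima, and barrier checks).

No-arbitrage gives p* = (R−d)/(u−d) = 0.6182: enumerate every path, weight its payoff by its p*-probability, and discount by R^6.
Enumerate all 2^6 = 64 price paths (U = up ×1.31, D = down ×0.76); each path with k up-moves has probability p*^k·(1−p*)^(6−k).
DDDDDD: Ā=12.3562, payoff=0.0000, prob=0.003098
UDDDDD: Ā=21.2981, payoff=0.0000, prob=0.005016
DUDDDD: Ā=18.6398, payoff=0.0000, prob=0.005016
UUDDDD: Ā=32.1292, payoff=0.0000, prob=0.008122
DDUDDD: Ā=16.6195, payoff=0.0000, prob=0.005016
UDUDDD: Ā=28.6467, payoff=0.0000, prob=0.008122
DUUDDD: Ā=25.9884, payoff=0.0000, prob=0.008122
UUUDDD: Ā=44.7958, payoff=0.0000, prob=0.013150
DDDUDD: Ā=15.0840, payoff=0.0000, prob=0.005016
UDDUDD: Ā=26.0001, payoff=0.0000, prob=0.008122
DUDUDD: Ā=23.3418, payoff=0.0000, prob=0.008122
UUDUDD: Ā=40.2338, payoff=0.0000, prob=0.013150
DDUUDD: Ā=21.3214, payoff=0.0000, prob=0.008122
UDUUDD: Ā=36.7514, payoff=0.0000, prob=0.013150
DUUUDD: Ā=34.0931, payoff=0.0000, prob=0.013150
UUUUDD: Ā=58.7657, payoff=0.0000, prob=0.021290
DDDDUD: Ā=13.9171, payoff=0.0000, prob=0.005016
UDDDUD: Ā=23.9887, payoff=0.0000, prob=0.008122
DUDDUD: Ā=21.3303, payoff=0.0000, prob=0.008122
UUDDUD: Ā=36.7667, payoff=0.0000, prob=0.013150
DDUDUD: Ā=19.3100, payoff=0.0000, prob=0.008122
UDUDUD: Ā=33.2843, payoff=0.0000, prob=0.013150
DUUDUD: Ā=30.6260, payoff=0.0000, prob=0.013150
UUUDUD: Ā=52.7895, payoff=0.0000, prob=0.021290
DDDUUD: Ā=17.7745, payoff=0.0000, prob=0.008122
UDDUUD: Ā=30.6377, payoff=0.0000, prob=0.013150
DUDUUD: Ā=27.9793, payoff=0.6395, prob=0.013150
UUDUUD: Ā=48.2276, payoff=1.1024, prob=0.021290
DDUUUD: Ā=25.9590, payoff=2.6599, prob=0.013150
UDUUUD: Ā=44.7451, payoff=4.5848, prob=0.021290
DUUUUD: Ā=42.0868, payoff=7.2431, prob=0.021290
UUUUUD: Ā=72.5444, payoff=12.4848, prob=0.034470
DDDDDU: Ā=13.0302, payoff=0.0000, prob=0.005016
UDDDDU: Ā=22.4600, payoff=0.0000, prob=0.008122
DUDDDU: Ā=19.8016, payoff=0.0000, prob=0.008122
UUDDDU: Ā=34.1317, payoff=0.0000, prob=0.013150
DDUDDU: Ā=17.7813, payoff=0.0000, prob=0.008122
UDUDDU: Ā=30.6493, payoff=0.0000, prob=0.013150
DUUDDU: Ā=27.9910, payoff=0.6279, prob=0.013150
UUUDDU: Ā=48.2476, payoff=1.0823, prob=0.021290
DDDUDU: Ā=16.2458, payoff=0.3575, prob=0.008122
UDDUDU: Ā=28.0027, payoff=0.6162, prob=0.013150
DUDUDU: Ā=25.3444, payoff=3.2745, prob=0.013150
UUDUDU: Ā=43.6857, payoff=5.6442, prob=0.021290
DDUUDU: Ā=23.3240, payoff=5.2949, prob=0.013150
UDUUDU: Ā=40.2033, payoff=9.1267, prob=0.021290
DUUUDU: Ā=37.5449, payoff=11.7850, prob=0.021290
UUUUDU: Ā=64.7156, payoff=20.3136, prob=0.034470
DDDDUU: Ā=15.0789, payoff=1.5244, prob=0.008122
UDDDUU: Ā=25.9912, payoff=2.6276, prob=0.013150
DUDDUU: Ā=23.3329, payoff=5.2860, prob=0.013150
UUDDUU: Ā=40.2186, payoff=9.1113, prob=0.021290
DDUDUU: Ā=21.3126, payoff=7.3063, prob=0.013150
UDUDUU: Ā=36.7362, payoff=12.5938, prob=0.021290
DUUDUU: Ā=34.0778, payoff=15.2521, prob=0.021290
UUUDUU: Ā=58.7394, payoff=26.2898, prob=0.034470
DDDUUU: Ā=19.7771, payoff=8.8418, prob=0.013150
UDDUUU: Ā=34.0895, payoff=15.2404, prob=0.021290
DUDUUU: Ā=31.4312, payoff=17.8987, prob=0.021290
UUDUUU: Ā=54.1774, payoff=30.8518, prob=0.034470
DDUUUU: Ā=29.4109, payoff=19.9191, prob=0.021290
UDUUUU: Ā=50.6950, payoff=34.3342, prob=0.034470
DUUUUU: Ā=48.0367, payoff=36.9925, prob=0.034470
UUUUUU: Ā=82.8001, payoff=63.7634, prob=0.055808
Price = Σ prob·payoff / R^6 = 12.401597 / 1.771561 = 7.0004

price = 7.0004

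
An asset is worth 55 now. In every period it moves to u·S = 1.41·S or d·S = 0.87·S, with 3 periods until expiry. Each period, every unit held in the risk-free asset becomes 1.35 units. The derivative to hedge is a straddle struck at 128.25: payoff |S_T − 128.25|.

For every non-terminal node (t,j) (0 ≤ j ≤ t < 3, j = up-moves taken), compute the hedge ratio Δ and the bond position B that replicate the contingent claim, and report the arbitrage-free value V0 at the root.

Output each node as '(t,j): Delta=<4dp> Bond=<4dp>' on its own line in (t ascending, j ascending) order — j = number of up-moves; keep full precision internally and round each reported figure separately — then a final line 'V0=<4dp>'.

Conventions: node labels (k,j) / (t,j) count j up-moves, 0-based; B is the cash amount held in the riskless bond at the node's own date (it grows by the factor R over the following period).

(0,0): Delta=-0.2431 Bond=25.2972
(1,0): Delta=-1.0000 Bond=70.3704
(1,1): Delta=-0.1847 Bond=29.6239
(2,0): Delta=-1.0000 Bond=95.0000
(2,1): Delta=-1.0000 Bond=95.0000
(2,2): Delta=-0.1218 Bond=33.1163
V0=11.9284

Since d<R<u, set p* = (R−d)/(u−d) = 0.8889; price each node as the discounted p*-expectation of its children.
Terminal payoffs: V(3,0)=92.0323, V(3,1)=69.5524, V(3,2)=33.1194, V(3,3)=25.9272
  t=2,j=0: stock 41.6295 → up 58.6976 (V=69.5524), down 36.2177 (V=92.0323). Price 53.3705; hedge Δ=-1.0000, bond B=95.0000.
  t=2,j=1: stock 67.4685 → up 95.1306 (V=33.1194), down 58.6976 (V=69.5524). Price 27.5315; hedge Δ=-1.0000, bond B=95.0000.
  t=2,j=2: stock 109.3455 → up 154.1772 (V=25.9272), down 95.1306 (V=33.1194). Price 19.7973; hedge Δ=-0.1218, bond B=33.1163.
  t=1,j=0: stock 47.8500 → up 67.4685 (V=27.5315), down 41.6295 (V=53.3705). Price 22.5204; hedge Δ=-1.0000, bond B=70.3704.
  t=1,j=1: stock 77.5500 → up 109.3455 (V=19.7973), down 67.4685 (V=27.5315). Price 15.3012; hedge Δ=-0.1847, bond B=29.6239.
  t=0,j=0: stock 55.0000 → up 77.5500 (V=15.3012), down 47.8500 (V=22.5204). Price 11.9284; hedge Δ=-0.2431, bond B=25.2972.
Verification: the root portfolio costs Δ(0,0)·S0 + B(0,0) = 11.9284, matching V0.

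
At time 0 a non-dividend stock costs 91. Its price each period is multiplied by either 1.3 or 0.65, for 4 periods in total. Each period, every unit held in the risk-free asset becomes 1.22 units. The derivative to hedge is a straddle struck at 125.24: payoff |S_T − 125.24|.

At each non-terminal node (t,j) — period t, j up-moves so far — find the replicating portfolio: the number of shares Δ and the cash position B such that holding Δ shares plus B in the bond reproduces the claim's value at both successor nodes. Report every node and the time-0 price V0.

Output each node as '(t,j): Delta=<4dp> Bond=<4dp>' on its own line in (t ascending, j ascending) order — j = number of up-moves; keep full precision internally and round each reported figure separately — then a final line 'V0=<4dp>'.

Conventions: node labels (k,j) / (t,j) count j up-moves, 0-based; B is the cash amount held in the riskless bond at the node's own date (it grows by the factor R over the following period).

The replicating-portfolio and risk-neutral prices coincide; use p* = (1.22−0.65)/(1.3−0.65) = 0.8769 for the latter.
At maturity the claim pays: V(4,0)=108.9959, V(4,1)=92.7519, V(4,2)=60.2637, V(4,3)=4.7126, V(4,4)=134.6651
(3,0): S=24.9909. Δ = (V_up−V_dn)/(S_up−S_dn) = (92.7519−108.9959)/(32.4881−16.2441) = -1.0000. V = [p*·92.7519 + (1−p*)·108.9959]/1.22 = 77.6649. B = V − Δ·S = 102.6557.
(3,1): S=49.9818. Δ = (V_up−V_dn)/(S_up−S_dn) = (60.2637−92.7519)/(64.9763−32.4881) = -1.0000. V = [p*·60.2637 + (1−p*)·92.7519]/1.22 = 52.6740. B = V − Δ·S = 102.6557.
(3,2): S=99.9635. Δ = (V_up−V_dn)/(S_up−S_dn) = (4.7126−60.2637)/(129.9526−64.9763) = -0.8549. V = [p*·4.7126 + (1−p*)·60.2637]/1.22 = 9.4669. B = V − Δ·S = 94.9302.
(3,3): S=199.9270. Δ = (V_up−V_dn)/(S_up−S_dn) = (134.6651−4.7126)/(259.9051−129.9526) = 1.0000. V = [p*·134.6651 + (1−p*)·4.7126]/1.22 = 97.2713. B = V − Δ·S = -102.6557.
(2,0): S=38.4475. Δ = (V_up−V_dn)/(S_up−S_dn) = (52.6740−77.6649)/(49.9818−24.9909) = -1.0000. V = [p*·52.6740 + (1−p*)·77.6649]/1.22 = 45.6965. B = V − Δ·S = 84.1440.
(2,1): S=76.8950. Δ = (V_up−V_dn)/(S_up−S_dn) = (9.4669−52.6740)/(99.9635−49.9817) = -0.8645. V = [p*·9.4669 + (1−p*)·52.6740]/1.22 = 12.1186. B = V − Δ·S = 78.5910.
(2,2): S=153.7900. Δ = (V_up−V_dn)/(S_up−S_dn) = (97.2713−9.4669)/(199.9270−99.9635) = 0.8784. V = [p*·97.2713 + (1−p*)·9.4669]/1.22 = 70.8726. B = V − Δ·S = -64.2110.
(1,0): S=59.1500. Δ = (V_up−V_dn)/(S_up−S_dn) = (12.1186−45.6965)/(76.8950−38.4475) = -0.8733. V = [p*·12.1186 + (1−p*)·45.6965]/1.22 = 13.3207. B = V − Δ·S = 64.9791.
(1,1): S=118.3000. Δ = (V_up−V_dn)/(S_up−S_dn) = (70.8726−12.1186)/(153.7900−76.8950) = 0.7641. V = [p*·70.8726 + (1−p*)·12.1186]/1.22 = 52.1650. B = V − Δ·S = -38.2257.
(0,0): S=91.0000. Δ = (V_up−V_dn)/(S_up−S_dn) = (52.1650−13.3207)/(118.3000−59.1500) = 0.6567. V = [p*·52.1650 + (1−p*)·13.3207]/1.22 = 38.8395. B = V − Δ·S = -20.9210.
As a check, the time-0 holding Δ(0,0)·S0 + B(0,0) comes to 38.8395 — exactly V0.

(0,0): Delta=0.6567 Bond=-20.9210
(1,0): Delta=-0.8733 Bond=64.9791
(1,1): Delta=0.7641 Bond=-38.2257
(2,0): Delta=-1.0000 Bond=84.1440
(2,1): Delta=-0.8645 Bond=78.5910
(2,2): Delta=0.8784 Bond=-64.2110
(3,0): Delta=-1.0000 Bond=102.6557
(3,1): Delta=-1.0000 Bond=102.6557
(3,2): Delta=-0.8549 Bond=94.9302
(3,3): Delta=1.0000 Bond=-102.6557
V0=38.8395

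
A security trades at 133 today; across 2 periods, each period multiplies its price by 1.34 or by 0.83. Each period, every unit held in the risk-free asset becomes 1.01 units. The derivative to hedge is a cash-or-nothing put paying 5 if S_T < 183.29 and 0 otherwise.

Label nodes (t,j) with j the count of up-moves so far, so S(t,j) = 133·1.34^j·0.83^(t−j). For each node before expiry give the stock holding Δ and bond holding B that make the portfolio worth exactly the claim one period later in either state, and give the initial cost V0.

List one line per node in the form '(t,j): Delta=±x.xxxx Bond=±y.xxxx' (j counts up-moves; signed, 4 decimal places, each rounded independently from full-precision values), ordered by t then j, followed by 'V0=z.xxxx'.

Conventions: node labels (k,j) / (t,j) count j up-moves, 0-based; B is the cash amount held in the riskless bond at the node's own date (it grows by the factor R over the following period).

(0,0): Delta=-0.0258 Bond=7.7169
(1,0): Delta=0.0000 Bond=4.9505
(1,1): Delta=-0.0550 Bond=13.0072
V0=4.2909

No-arbitrage ⇒ martingale measure with p* = (R−d)/(u−d) = 0.3529.
At maturity the claim pays: V(2,0)=5.0000, V(2,1)=5.0000, V(2,2)=0.0000
  t=1,j=0: stock 110.3900 → up 147.9226 (V=5.0000), down 91.6237 (V=5.0000). Price 4.9505; hedge Δ=0.0000, bond B=4.9505.
  t=1,j=1: stock 178.2200 → up 238.8148 (V=0.0000), down 147.9226 (V=5.0000). Price 3.2033; hedge Δ=-0.0550, bond B=13.0072.
  t=0,j=0: stock 133.0000 → up 178.2200 (V=3.2033), down 110.3900 (V=4.9505). Price 4.2909; hedge Δ=-0.0258, bond B=7.7169.
Sanity check at the root: Δ(0,0)·S0 + B(0,0) reproduces V0 = 4.2909.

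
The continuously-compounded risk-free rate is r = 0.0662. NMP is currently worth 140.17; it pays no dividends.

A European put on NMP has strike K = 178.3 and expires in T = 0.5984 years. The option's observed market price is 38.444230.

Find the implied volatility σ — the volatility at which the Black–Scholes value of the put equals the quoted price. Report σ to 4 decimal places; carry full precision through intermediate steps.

sigma = 0.3956

At σ = 0.3956 the Black–Scholes value reproduces the quote:
σ√T = 0.3956·√0.5984 = 0.306022
d₁ = (ln(S/K) + (r+σ²/2)T) / (σ√T) = (ln(140.17/178.3) + (0.0662+0.3956²/2)·0.5984) / 0.306022 = (-0.240612 + 0.086439) / 0.306022 = -0.503797
d₂ = d₁ − σ√T = -0.503797 − 0.306022 = -0.809819
e^{−rT} = 0.961160
N(−d₁) = 0.692798,  N(−d₂) = 0.790978
V = K·e^{−rT}·N(−d₂) − S·N(−d₁) = 135.553739 − 97.109510 = 38.444230 (equal to the quote); since ∂V/∂σ > 0 for all σ, the implied volatility is unique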